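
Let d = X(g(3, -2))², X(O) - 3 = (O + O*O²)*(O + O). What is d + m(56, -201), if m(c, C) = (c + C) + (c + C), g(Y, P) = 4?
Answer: 298919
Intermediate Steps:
m(c, C) = 2*C + 2*c (m(c, C) = (C + c) + (C + c) = 2*C + 2*c)
X(O) = 3 + 2*O*(O + O³) (X(O) = 3 + (O + O*O²)*(O + O) = 3 + (O + O³)*(2*O) = 3 + 2*O*(O + O³))
d = 299209 (d = (3 + 2*4² + 2*4⁴)² = (3 + 2*16 + 2*256)² = (3 + 32 + 512)² = 547² = 299209)
d + m(56, -201) = 299209 + (2*(-201) + 2*56) = 299209 + (-402 + 112) = 299209 - 290 = 298919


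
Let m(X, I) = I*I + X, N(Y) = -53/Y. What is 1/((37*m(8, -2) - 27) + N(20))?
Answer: 20/8287 ≈ 0.0024134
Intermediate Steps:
m(X, I) = X + I² (m(X, I) = I² + X = X + I²)
1/((37*m(8, -2) - 27) + N(20)) = 1/((37*(8 + (-2)²) - 27) - 53/20) = 1/((37*(8 + 4) - 27) - 53*1/20) = 1/((37*12 - 27) - 53/20) = 1/((444 - 27) - 53/20) = 1/(417 - 53/20) = 1/(8287/20) = 20/8287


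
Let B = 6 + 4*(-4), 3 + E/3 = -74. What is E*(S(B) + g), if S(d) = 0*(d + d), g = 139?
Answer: -32109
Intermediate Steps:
E = -231 (E = -9 + 3*(-74) = -9 - 222 = -231)
B = -10 (B = 6 - 16 = -10)
S(d) = 0 (S(d) = 0*(2*d) = 0)
E*(S(B) + g) = -231*(0 + 139) = -231*139 = -32109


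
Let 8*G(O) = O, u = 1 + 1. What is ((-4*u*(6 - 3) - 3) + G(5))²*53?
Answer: 2359613/64 ≈ 36869.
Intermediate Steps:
u = 2
G(O) = O/8
((-4*u*(6 - 3) - 3) + G(5))²*53 = ((-8*(6 - 3) - 3) + (⅛)*5)²*53 = ((-8*3 - 3) + 5/8)²*53 = ((-4*6 - 3) + 5/8)²*53 = ((-24 - 3) + 5/8)²*53 = (-27 + 5/8)²*53 = (-211/8)²*53 = (44521/64)*53 = 2359613/64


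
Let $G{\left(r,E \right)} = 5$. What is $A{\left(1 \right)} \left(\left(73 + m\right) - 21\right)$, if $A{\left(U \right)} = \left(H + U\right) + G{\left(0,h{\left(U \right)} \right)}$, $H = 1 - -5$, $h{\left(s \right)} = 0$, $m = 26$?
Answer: $936$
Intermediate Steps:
$H = 6$ ($H = 1 + 5 = 6$)
$A{\left(U \right)} = 11 + U$ ($A{\left(U \right)} = \left(6 + U\right) + 5 = 11 + U$)
$A{\left(1 \right)} \left(\left(73 + m\right) - 21\right) = \left(11 + 1\right) \left(\left(73 + 26\right) - 21\right) = 12 \left(99 - 21\right) = 12 \cdot 78 = 936$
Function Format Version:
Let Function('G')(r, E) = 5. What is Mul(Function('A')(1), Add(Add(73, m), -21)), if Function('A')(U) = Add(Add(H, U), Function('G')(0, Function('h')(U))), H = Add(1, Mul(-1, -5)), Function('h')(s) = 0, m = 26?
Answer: 936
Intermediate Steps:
H = 6 (H = Add(1, 5) = 6)
Function('A')(U) = Add(11, U) (Function('A')(U) = Add(Add(6, U), 5) = Add(11, U))
Mul(Function('A')(1), Add(Add(73, m), -21)) = Mul(Add(11, 1), Add(Add(73, 26), -21)) = Mul(12, Add(99, -21)) = Mul(12, 78) = 936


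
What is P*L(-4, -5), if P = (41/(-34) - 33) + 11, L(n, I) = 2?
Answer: -789/17 ≈ -46.412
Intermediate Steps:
P = -789/34 (P = (41*(-1/34) - 33) + 11 = (-41/34 - 33) + 11 = -1163/34 + 11 = -789/34 ≈ -23.206)
P*L(-4, -5) = -789/34*2 = -789/17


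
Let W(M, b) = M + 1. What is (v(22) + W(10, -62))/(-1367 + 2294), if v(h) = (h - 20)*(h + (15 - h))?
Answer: 41/927 ≈ 0.044229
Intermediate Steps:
W(M, b) = 1 + M
v(h) = -300 + 15*h (v(h) = (-20 + h)*15 = -300 + 15*h)
(v(22) + W(10, -62))/(-1367 + 2294) = ((-300 + 15*22) + (1 + 10))/(-1367 + 2294) = ((-300 + 330) + 11)/927 = (30 + 11)*(1/927) = 41*(1/927) = 41/927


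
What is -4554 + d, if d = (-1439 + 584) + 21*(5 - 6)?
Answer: -5430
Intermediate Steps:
d = -876 (d = -855 + 21*(-1) = -855 - 21 = -876)
-4554 + d = -4554 - 876 = -5430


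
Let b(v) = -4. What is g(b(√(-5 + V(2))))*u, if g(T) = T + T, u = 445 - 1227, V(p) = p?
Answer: 6256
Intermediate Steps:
u = -782
g(T) = 2*T
g(b(√(-5 + V(2))))*u = (2*(-4))*(-782) = -8*(-782) = 6256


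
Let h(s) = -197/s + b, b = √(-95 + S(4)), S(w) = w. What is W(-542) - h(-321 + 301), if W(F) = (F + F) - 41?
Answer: -22697/20 - I*√91 ≈ -1134.8 - 9.5394*I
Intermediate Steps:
W(F) = -41 + 2*F (W(F) = 2*F - 41 = -41 + 2*F)
b = I*√91 (b = √(-95 + 4) = √(-91) = I*√91 ≈ 9.5394*I)
h(s) = -197/s + I*√91
W(-542) - h(-321 + 301) = (-41 + 2*(-542)) - (-197/(-321 + 301) + I*√91) = (-41 - 1084) - (-197/(-20) + I*√91) = -1125 - (-197*(-1/20) + I*√91) = -1125 - (197/20 + I*√91) = -1125 + (-197/20 - I*√91) = -22697/20 - I*√91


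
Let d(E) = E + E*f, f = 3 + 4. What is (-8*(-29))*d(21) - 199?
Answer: 38777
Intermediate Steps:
f = 7
d(E) = 8*E (d(E) = E + E*7 = E + 7*E = 8*E)
(-8*(-29))*d(21) - 199 = (-8*(-29))*(8*21) - 199 = 232*168 - 199 = 38976 - 199 = 38777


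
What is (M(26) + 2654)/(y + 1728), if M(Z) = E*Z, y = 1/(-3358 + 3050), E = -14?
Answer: 705320/532223 ≈ 1.3252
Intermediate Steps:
y = -1/308 (y = 1/(-308) = -1/308 ≈ -0.0032468)
M(Z) = -14*Z
(M(26) + 2654)/(y + 1728) = (-14*26 + 2654)/(-1/308 + 1728) = (-364 + 2654)/(532223/308) = 2290*(308/532223) = 705320/532223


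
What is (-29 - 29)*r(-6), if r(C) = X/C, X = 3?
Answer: 29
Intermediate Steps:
r(C) = 3/C
(-29 - 29)*r(-6) = (-29 - 29)*(3/(-6)) = -174*(-1)/6 = -58*(-½) = 29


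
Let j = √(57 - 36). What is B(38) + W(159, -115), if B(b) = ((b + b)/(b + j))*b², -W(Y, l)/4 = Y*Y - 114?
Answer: -139080292/1423 - 109744*√21/1423 ≈ -98091.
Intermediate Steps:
j = √21 ≈ 4.5826
W(Y, l) = 456 - 4*Y² (W(Y, l) = -4*(Y*Y - 114) = -4*(Y² - 114) = -4*(-114 + Y²) = 456 - 4*Y²)
B(b) = 2*b³/(b + √21) (B(b) = ((b + b)/(b + √21))*b² = ((2*b)/(b + √21))*b² = (2*b/(b + √21))*b² = 2*b³/(b + √21))
B(38) + W(159, -115) = 2*38³/(38 + √21) + (456 - 4*159²) = 2*54872/(38 + √21) + (456 - 4*25281) = 109744/(38 + √21) + (456 - 101124) = 109744/(38 + √21) - 100668 = -100668 + 109744/(38 + √21)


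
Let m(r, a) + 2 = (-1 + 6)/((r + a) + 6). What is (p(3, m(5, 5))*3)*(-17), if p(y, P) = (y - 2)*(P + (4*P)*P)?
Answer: -31671/64 ≈ -494.86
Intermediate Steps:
m(r, a) = -2 + 5/(6 + a + r) (m(r, a) = -2 + (-1 + 6)/((r + a) + 6) = -2 + 5/((a + r) + 6) = -2 + 5/(6 + a + r))
p(y, P) = (-2 + y)*(P + 4*P²)
(p(3, m(5, 5))*3)*(-17) = ((((-7 - 2*5 - 2*5)/(6 + 5 + 5))*(-2 + 3 - 8*(-7 - 2*5 - 2*5)/(6 + 5 + 5) + 4*((-7 - 2*5 - 2*5)/(6 + 5 + 5))*3))*3)*(-17) = ((((-7 - 10 - 10)/16)*(-2 + 3 - 8*(-7 - 10 - 10)/16 + 4*((-7 - 10 - 10)/16)*3))*3)*(-17) = ((((1/16)*(-27))*(-2 + 3 - (-27)/2 + 4*((1/16)*(-27))*3))*3)*(-17) = (-27*(-2 + 3 - 8*(-27/16) + 4*(-27/16)*3)/16*3)*(-17) = (-27*(-2 + 3 + 27/2 - 81/4)/16*3)*(-17) = (-27/16*(-23/4)*3)*(-17) = ((621/64)*3)*(-17) = (1863/64)*(-17) = -31671/64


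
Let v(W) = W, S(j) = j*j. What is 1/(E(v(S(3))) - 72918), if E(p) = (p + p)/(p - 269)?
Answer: -130/9479349 ≈ -1.3714e-5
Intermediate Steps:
S(j) = j**2
E(p) = 2*p/(-269 + p) (E(p) = (2*p)/(-269 + p) = 2*p/(-269 + p))
1/(E(v(S(3))) - 72918) = 1/(2*3**2/(-269 + 3**2) - 72918) = 1/(2*9/(-269 + 9) - 72918) = 1/(2*9/(-260) - 72918) = 1/(2*9*(-1/260) - 72918) = 1/(-9/130 - 72918) = 1/(-9479349/130) = -130/9479349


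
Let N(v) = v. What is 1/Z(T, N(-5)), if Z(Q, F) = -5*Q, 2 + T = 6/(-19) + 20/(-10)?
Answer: 19/410 ≈ 0.046341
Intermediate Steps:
T = -82/19 (T = -2 + (6/(-19) + 20/(-10)) = -2 + (6*(-1/19) + 20*(-1/10)) = -2 + (-6/19 - 2) = -2 - 44/19 = -82/19 ≈ -4.3158)
1/Z(T, N(-5)) = 1/(-5*(-82/19)) = 1/(410/19) = 19/410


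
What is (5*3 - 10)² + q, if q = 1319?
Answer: 1344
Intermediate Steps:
(5*3 - 10)² + q = (5*3 - 10)² + 1319 = (15 - 10)² + 1319 = 5² + 1319 = 25 + 1319 = 1344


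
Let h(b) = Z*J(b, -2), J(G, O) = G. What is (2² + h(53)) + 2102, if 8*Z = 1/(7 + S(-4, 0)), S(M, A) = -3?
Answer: 67445/32 ≈ 2107.7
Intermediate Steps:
Z = 1/32 (Z = 1/(8*(7 - 3)) = (⅛)/4 = (⅛)*(¼) = 1/32 ≈ 0.031250)
h(b) = b/32
(2² + h(53)) + 2102 = (2² + (1/32)*53) + 2102 = (4 + 53/32) + 2102 = 181/32 + 2102 = 67445/32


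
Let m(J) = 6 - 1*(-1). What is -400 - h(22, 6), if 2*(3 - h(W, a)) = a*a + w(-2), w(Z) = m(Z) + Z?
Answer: -765/2 ≈ -382.50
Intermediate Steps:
m(J) = 7 (m(J) = 6 + 1 = 7)
w(Z) = 7 + Z
h(W, a) = ½ - a²/2 (h(W, a) = 3 - (a*a + (7 - 2))/2 = 3 - (a² + 5)/2 = 3 - (5 + a²)/2 = 3 + (-5/2 - a²/2) = ½ - a²/2)
-400 - h(22, 6) = -400 - (½ - ½*6²) = -400 - (½ - ½*36) = -400 - (½ - 18) = -400 - 1*(-35/2) = -400 + 35/2 = -765/2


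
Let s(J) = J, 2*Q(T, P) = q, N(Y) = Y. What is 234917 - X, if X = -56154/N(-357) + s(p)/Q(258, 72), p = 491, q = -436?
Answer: 870027817/3706 ≈ 2.3476e+5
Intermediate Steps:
Q(T, P) = -218 (Q(T, P) = (½)*(-436) = -218)
X = 574585/3706 (X = -56154/(-357) + 491/(-218) = -56154*(-1/357) + 491*(-1/218) = 2674/17 - 491/218 = 574585/3706 ≈ 155.04)
234917 - X = 234917 - 1*574585/3706 = 234917 - 574585/3706 = 870027817/3706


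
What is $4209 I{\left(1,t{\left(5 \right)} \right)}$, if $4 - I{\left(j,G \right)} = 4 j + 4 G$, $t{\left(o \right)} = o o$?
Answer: $-420900$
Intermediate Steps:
$t{\left(o \right)} = o^{2}$
$I{\left(j,G \right)} = 4 - 4 G - 4 j$ ($I{\left(j,G \right)} = 4 - \left(4 j + 4 G\right) = 4 - \left(4 G + 4 j\right) = 4 - 4 G - 4 j$)
$4209 I{\left(1,t{\left(5 \right)} \right)} = 4209 \left(4 - 4 \cdot 5^{2} - 4\right) = 4209 \left(4 - 100 - 4\right) = 4209 \left(-100\right) = -420900$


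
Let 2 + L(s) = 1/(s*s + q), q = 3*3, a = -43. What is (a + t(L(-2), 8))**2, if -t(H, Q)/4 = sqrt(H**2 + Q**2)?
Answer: 495537/169 + 344*sqrt(11441)/13 ≈ 5762.6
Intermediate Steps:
q = 9
L(s) = -2 + 1/(9 + s**2) (L(s) = -2 + 1/(s*s + 9) = -2 + 1/(s**2 + 9) = -2 + 1/(9 + s**2))
t(H, Q) = -4*sqrt(H**2 + Q**2)
(a + t(L(-2), 8))**2 = (-43 - 4*sqrt(((-17 - 2*(-2)**2)/(9 + (-2)**2))**2 + 8**2))**2 = (-43 - 4*sqrt(((-17 - 2*4)/(9 + 4))**2 + 64))**2 = (-43 - 4*sqrt(((-17 - 8)/13)**2 + 64))**2 = (-43 - 4*sqrt(((1/13)*(-25))**2 + 64))**2 = (-43 - 4*sqrt((-25/13)**2 + 64))**2 = (-43 - 4*sqrt(625/169 + 64))**2 = (-43 - 4*sqrt(11441)/13)**2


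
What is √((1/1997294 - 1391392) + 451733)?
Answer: I*√3748472011574892030/1997294 ≈ 969.36*I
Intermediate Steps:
√((1/1997294 - 1391392) + 451733) = √(-2779018893247/1997294 + 451733) = √(-1876775282745/1997294) = I*√3748472011574892030/1997294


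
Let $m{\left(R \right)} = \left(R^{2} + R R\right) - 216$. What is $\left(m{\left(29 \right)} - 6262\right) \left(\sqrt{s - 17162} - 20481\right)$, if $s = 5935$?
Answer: $98226876 - 4796 i \sqrt{11227} \approx 9.8227 \cdot 10^{7} - 5.0817 \cdot 10^{5} i$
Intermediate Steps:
$m{\left(R \right)} = -216 + 2 R^{2}$ ($m{\left(R \right)} = \left(R^{2} + R^{2}\right) - 216 = 2 R^{2} - 216 = -216 + 2 R^{2}$)
$\left(m{\left(29 \right)} - 6262\right) \left(\sqrt{s - 17162} - 20481\right) = \left(\left(-216 + 2 \cdot 29^{2}\right) - 6262\right) \left(\sqrt{5935 - 17162} - 20481\right) = \left(\left(-216 + 2 \cdot 841\right) - 6262\right) \left(\sqrt{-11227} - 20481\right) = \left(\left(-216 + 1682\right) - 6262\right) \left(i \sqrt{11227} - 20481\right) = \left(1466 - 6262\right) \left(-20481 + i \sqrt{11227}\right) = - 4796 \left(-20481 + i \sqrt{11227}\right) = 98226876 - 4796 i \sqrt{11227}$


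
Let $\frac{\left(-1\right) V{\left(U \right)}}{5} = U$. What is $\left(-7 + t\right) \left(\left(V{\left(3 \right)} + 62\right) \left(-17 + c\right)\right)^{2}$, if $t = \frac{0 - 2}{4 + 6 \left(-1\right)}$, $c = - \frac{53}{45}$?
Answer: $- \frac{2956189832}{675} \approx -4.3795 \cdot 10^{6}$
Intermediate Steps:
$c = - \frac{53}{45}$ ($c = \left(-53\right) \frac{1}{45} = - \frac{53}{45} \approx -1.1778$)
$V{\left(U \right)} = - 5 U$
$t = 1$ ($t = - \frac{2}{4 - 6} = - \frac{2}{-2} = \left(-2\right) \left(- \frac{1}{2}\right) = 1$)
$\left(-7 + t\right) \left(\left(V{\left(3 \right)} + 62\right) \left(-17 + c\right)\right)^{2} = \left(-7 + 1\right) \left(\left(\left(-5\right) 3 + 62\right) \left(-17 - \frac{53}{45}\right)\right)^{2} = - 6 \left(\left(-15 + 62\right) \left(- \frac{818}{45}\right)\right)^{2} = - 6 \left(47 \left(- \frac{818}{45}\right)\right)^{2} = - 6 \left(- \frac{38446}{45}\right)^{2} = \left(-6\right) \frac{1478094916}{2025} = - \frac{2956189832}{675}$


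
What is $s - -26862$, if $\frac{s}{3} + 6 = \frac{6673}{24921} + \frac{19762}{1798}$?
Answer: $\frac{200723047520}{7467993} \approx 26878.0$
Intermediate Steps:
$s = \frac{117819554}{7467993}$ ($s = -18 + 3 \left(\frac{6673}{24921} + \frac{19762}{1798}\right) = -18 + 3 \left(6673 \cdot \frac{1}{24921} + 19762 \cdot \frac{1}{1798}\right) = -18 + 3 \left(\frac{6673}{24921} + \frac{9881}{899}\right) = -18 + 3 \cdot \frac{252243428}{22403979} = -18 + \frac{252243428}{7467993} = \frac{117819554}{7467993} \approx 15.777$)
$s - -26862 = \frac{117819554}{7467993} - -26862 = \frac{117819554}{7467993} + 26862 = \frac{200723047520}{7467993}$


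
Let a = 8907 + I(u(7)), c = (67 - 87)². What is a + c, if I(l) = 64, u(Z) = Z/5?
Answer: 9371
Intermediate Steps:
u(Z) = Z/5 (u(Z) = Z*(⅕) = Z/5)
c = 400 (c = (-20)² = 400)
a = 8971 (a = 8907 + 64 = 8971)
a + c = 8971 + 400 = 9371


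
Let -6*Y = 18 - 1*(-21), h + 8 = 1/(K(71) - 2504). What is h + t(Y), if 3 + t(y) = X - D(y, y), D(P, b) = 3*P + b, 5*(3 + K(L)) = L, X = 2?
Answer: 211883/12464 ≈ 17.000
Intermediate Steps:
K(L) = -3 + L/5
h = -99717/12464 (h = -8 + 1/((-3 + (1/5)*71) - 2504) = -8 + 1/((-3 + 71/5) - 2504) = -8 + 1/(56/5 - 2504) = -8 + 1/(-12464/5) = -8 - 5/12464 = -99717/12464 ≈ -8.0004)
Y = -13/2 (Y = -(18 - 1*(-21))/6 = -(18 + 21)/6 = -1/6*39 = -13/2 ≈ -6.5000)
D(P, b) = b + 3*P
t(y) = -1 - 4*y (t(y) = -3 + (2 - (y + 3*y)) = -3 + (2 - 4*y) = -1 - 4*y)
h + t(Y) = -99717/12464 + (-1 - 4*(-13/2)) = -99717/12464 + (-1 + 26) = -99717/12464 + 25 = 211883/12464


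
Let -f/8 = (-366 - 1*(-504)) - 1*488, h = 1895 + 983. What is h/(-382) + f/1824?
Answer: -130621/21774 ≈ -5.9989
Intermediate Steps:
h = 2878
f = 2800 (f = -8*((-366 - 1*(-504)) - 1*488) = -8*((-366 + 504) - 488) = -8*(138 - 488) = -8*(-350) = 2800)
h/(-382) + f/1824 = 2878/(-382) + 2800/1824 = 2878*(-1/382) + 2800*(1/1824) = -1439/191 + 175/114 = -130621/21774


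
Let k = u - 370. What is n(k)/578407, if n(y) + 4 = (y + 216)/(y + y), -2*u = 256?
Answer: -617/96015562 ≈ -6.4260e-6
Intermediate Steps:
u = -128 (u = -½*256 = -128)
k = -498 (k = -128 - 370 = -498)
n(y) = -4 + (216 + y)/(2*y) (n(y) = -4 + (y + 216)/(y + y) = -4 + (216 + y)/((2*y)) = -4 + (216 + y)*(1/(2*y)) = -4 + (216 + y)/(2*y))
n(k)/578407 = (-7/2 + 108/(-498))/578407 = (-7/2 + 108*(-1/498))*(1/578407) = (-7/2 - 18/83)*(1/578407) = -617/166*1/578407 = -617/96015562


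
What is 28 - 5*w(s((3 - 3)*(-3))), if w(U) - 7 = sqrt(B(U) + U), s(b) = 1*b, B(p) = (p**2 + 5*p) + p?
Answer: -7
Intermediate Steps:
B(p) = p**2 + 6*p
s(b) = b
w(U) = 7 + sqrt(U + U*(6 + U)) (w(U) = 7 + sqrt(U*(6 + U) + U) = 7 + sqrt(U + U*(6 + U)))
28 - 5*w(s((3 - 3)*(-3))) = 28 - 5*(7 + sqrt(((3 - 3)*(-3))*(7 + (3 - 3)*(-3)))) = 28 - 5*(7 + sqrt((0*(-3))*(7 + 0*(-3)))) = 28 - 5*(7 + sqrt(0*(7 + 0))) = 28 - 5*(7 + sqrt(0*7)) = 28 - 5*(7 + sqrt(0)) = 28 - 5*(7 + 0) = 28 - 5*7 = 28 - 35 = -7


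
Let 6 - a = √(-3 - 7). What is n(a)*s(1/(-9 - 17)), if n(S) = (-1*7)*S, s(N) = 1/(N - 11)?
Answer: 156/41 - 26*I*√10/41 ≈ 3.8049 - 2.0053*I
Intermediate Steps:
a = 6 - I*√10 (a = 6 - √(-3 - 7) = 6 - √(-10) = 6 - I*√10 ≈ 6.0 - 3.1623*I)
s(N) = 1/(-11 + N)
n(S) = -7*S
n(a)*s(1/(-9 - 17)) = (-7*(6 - I*√10))/(-11 + 1/(-9 - 17)) = (-42 + 7*I*√10)/(-11 + 1/(-26)) = (-42 + 7*I*√10)/(-11 - 1/26) = (-42 + 7*I*√10)/(-287/26) = (-42 + 7*I*√10)*(-26/287) = 156/41 - 26*I*√10/41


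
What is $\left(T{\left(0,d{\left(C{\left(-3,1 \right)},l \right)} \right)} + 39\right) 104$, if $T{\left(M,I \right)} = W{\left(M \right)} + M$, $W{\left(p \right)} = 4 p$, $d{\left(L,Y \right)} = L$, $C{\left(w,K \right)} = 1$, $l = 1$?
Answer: $4056$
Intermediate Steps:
$T{\left(M,I \right)} = 5 M$ ($T{\left(M,I \right)} = 4 M + M = 5 M$)
$\left(T{\left(0,d{\left(C{\left(-3,1 \right)},l \right)} \right)} + 39\right) 104 = \left(5 \cdot 0 + 39\right) 104 = \left(0 + 39\right) 104 = 39 \cdot 104 = 4056$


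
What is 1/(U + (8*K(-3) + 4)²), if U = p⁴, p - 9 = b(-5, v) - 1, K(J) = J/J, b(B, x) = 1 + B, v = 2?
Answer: 1/400 ≈ 0.0025000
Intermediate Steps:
K(J) = 1
p = 4 (p = 9 + ((1 - 5) - 1) = 9 + (-4 - 1) = 9 - 5 = 4)
U = 256 (U = 4⁴ = 256)
1/(U + (8*K(-3) + 4)²) = 1/(256 + (8*1 + 4)²) = 1/(256 + (8 + 4)²) = 1/(256 + 12²) = 1/(256 + 144) = 1/400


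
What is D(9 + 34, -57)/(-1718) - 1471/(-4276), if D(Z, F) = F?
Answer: 1385455/3673084 ≈ 0.37719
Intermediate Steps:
D(9 + 34, -57)/(-1718) - 1471/(-4276) = -57/(-1718) - 1471/(-4276) = -57*(-1/1718) - 1471*(-1/4276) = 57/1718 + 1471/4276 = 1385455/3673084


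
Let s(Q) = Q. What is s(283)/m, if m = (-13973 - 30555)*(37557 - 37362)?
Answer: -283/8682960 ≈ -3.2593e-5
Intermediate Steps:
m = -8682960 (m = -44528*195 = -8682960)
s(283)/m = 283/(-8682960) = 283*(-1/8682960) = -283/8682960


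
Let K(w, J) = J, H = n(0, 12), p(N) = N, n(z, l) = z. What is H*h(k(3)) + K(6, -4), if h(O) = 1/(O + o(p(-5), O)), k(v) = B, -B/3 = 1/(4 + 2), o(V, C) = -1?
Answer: -4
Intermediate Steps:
H = 0
B = -1/2 (B = -3/(4 + 2) = -3/6 = -3*1/6 = -1/2 ≈ -0.50000)
k(v) = -1/2
h(O) = 1/(-1 + O) (h(O) = 1/(O - 1) = 1/(-1 + O))
H*h(k(3)) + K(6, -4) = 0/(-1 - 1/2) - 4 = 0/(-3/2) - 4 = 0*(-2/3) - 4 = 0 - 4 = -4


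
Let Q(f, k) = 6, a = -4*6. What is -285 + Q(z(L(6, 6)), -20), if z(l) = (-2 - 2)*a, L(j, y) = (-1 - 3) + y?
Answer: -279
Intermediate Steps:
a = -24
L(j, y) = -4 + y
z(l) = 96 (z(l) = (-2 - 2)*(-24) = -4*(-24) = 96)
-285 + Q(z(L(6, 6)), -20) = -285 + 6 = -279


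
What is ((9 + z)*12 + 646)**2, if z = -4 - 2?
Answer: 465124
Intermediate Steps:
z = -6
((9 + z)*12 + 646)**2 = ((9 - 6)*12 + 646)**2 = (3*12 + 646)**2 = (36 + 646)**2 = 682**2 = 465124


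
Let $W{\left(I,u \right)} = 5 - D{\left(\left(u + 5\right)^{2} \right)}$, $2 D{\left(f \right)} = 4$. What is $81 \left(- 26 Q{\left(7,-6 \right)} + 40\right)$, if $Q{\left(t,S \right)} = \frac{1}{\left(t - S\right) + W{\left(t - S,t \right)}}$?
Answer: $\frac{24867}{8} \approx 3108.4$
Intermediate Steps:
$D{\left(f \right)} = 2$ ($D{\left(f \right)} = \frac{1}{2} \cdot 4 = 2$)
$W{\left(I,u \right)} = 3$ ($W{\left(I,u \right)} = 5 - 2 = 3$)
$Q{\left(t,S \right)} = \frac{1}{3 + t - S}$ ($Q{\left(t,S \right)} = \frac{1}{\left(t - S\right) + 3} = \frac{1}{3 + t - S}$)
$81 \left(- 26 Q{\left(7,-6 \right)} + 40\right) = 81 \left(- \frac{26}{3 + 7 - -6} + 40\right) = 81 \left(- \frac{26}{3 + 7 + 6} + 40\right) = 81 \left(- \frac{26}{16} + 40\right) = 81 \left(\left(-26\right) \frac{1}{16} + 40\right) = 81 \left(- \frac{13}{8} + 40\right) = 81 \cdot \frac{307}{8} = \frac{24867}{8}$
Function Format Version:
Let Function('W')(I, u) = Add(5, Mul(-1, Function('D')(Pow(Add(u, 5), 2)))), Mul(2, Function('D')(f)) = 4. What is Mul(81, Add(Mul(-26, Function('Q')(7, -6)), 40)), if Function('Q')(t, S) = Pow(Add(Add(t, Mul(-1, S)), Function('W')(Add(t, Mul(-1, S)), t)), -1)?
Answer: Rational(24867, 8) ≈ 3108.4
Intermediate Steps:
Function('D')(f) = 2 (Function('D')(f) = Mul(Rational(1, 2), 4) = 2)
Function('W')(I, u) = 3 (Function('W')(I, u) = Add(5, Mul(-1, 2)) = Add(5, -2) = 3)
Function('Q')(t, S) = Pow(Add(3, t, Mul(-1, S)), -1) (Function('Q')(t, S) = Pow(Add(Add(t, Mul(-1, S)), 3), -1) = Pow(Add(3, t, Mul(-1, S)), -1))
Mul(81, Add(Mul(-26, Function('Q')(7, -6)), 40)) = Mul(81, Add(Mul(-26, Pow(Add(3, 7, Mul(-1, -6)), -1)), 40)) = Mul(81, Add(Mul(-26, Pow(Add(3, 7, 6), -1)), 40)) = Mul(81, Add(Mul(-26, Pow(16, -1)), 40)) = Mul(81, Add(Mul(-26, Rational(1, 16)), 40)) = Mul(81, Add(Rational(-13, 8), 40)) = Mul(81, Rational(307, 8)) = Rational(24867, 8)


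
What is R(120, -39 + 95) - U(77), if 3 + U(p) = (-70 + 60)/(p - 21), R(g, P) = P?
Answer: 1657/28 ≈ 59.179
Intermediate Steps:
U(p) = -3 - 10/(-21 + p) (U(p) = -3 + (-70 + 60)/(p - 21) = -3 - 10/(-21 + p))
R(120, -39 + 95) - U(77) = (-39 + 95) - (53 - 3*77)/(-21 + 77) = 56 - (53 - 231)/56 = 56 - (-178)/56 = 56 - 1*(-89/28) = 56 + 89/28 = 1657/28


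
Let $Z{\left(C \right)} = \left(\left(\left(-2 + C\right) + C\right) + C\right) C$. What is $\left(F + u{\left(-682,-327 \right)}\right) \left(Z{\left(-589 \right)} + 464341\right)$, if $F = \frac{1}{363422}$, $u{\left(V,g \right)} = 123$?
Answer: $\frac{33666085798887}{181711} \approx 1.8527 \cdot 10^{8}$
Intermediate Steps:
$Z{\left(C \right)} = C \left(-2 + 3 C\right)$ ($Z{\left(C \right)} = \left(\left(-2 + 2 C\right) + C\right) C = \left(-2 + 3 C\right) C = C \left(-2 + 3 C\right)$)
$F = \frac{1}{363422} \approx 2.7516 \cdot 10^{-6}$
$\left(F + u{\left(-682,-327 \right)}\right) \left(Z{\left(-589 \right)} + 464341\right) = \left(\frac{1}{363422} + 123\right) \left(- 589 \left(-2 + 3 \left(-589\right)\right) + 464341\right) = \frac{44700907 \left(- 589 \left(-2 - 1767\right) + 464341\right)}{363422} = \frac{44700907 \left(\left(-589\right) \left(-1769\right) + 464341\right)}{363422} = \frac{44700907 \left(1041941 + 464341\right)}{363422} = \frac{44700907}{363422} \cdot 1506282 = \frac{33666085798887}{181711}$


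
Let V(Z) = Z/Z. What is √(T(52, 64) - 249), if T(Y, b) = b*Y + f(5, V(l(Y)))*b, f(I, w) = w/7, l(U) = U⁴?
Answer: √151319/7 ≈ 55.571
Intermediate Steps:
V(Z) = 1
f(I, w) = w/7 (f(I, w) = w*(⅐) = w/7)
T(Y, b) = b/7 + Y*b (T(Y, b) = b*Y + ((⅐)*1)*b = Y*b + b/7 = b/7 + Y*b)
√(T(52, 64) - 249) = √(64*(⅐ + 52) - 249) = √(64*(365/7) - 249) = √(23360/7 - 249) = √(21617/7) = √151319/7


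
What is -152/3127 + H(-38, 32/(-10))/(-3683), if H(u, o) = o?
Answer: -2749048/57583705 ≈ -0.047740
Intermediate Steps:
-152/3127 + H(-38, 32/(-10))/(-3683) = -152/3127 + (32/(-10))/(-3683) = -152*1/3127 + (32*(-1/10))*(-1/3683) = -152/3127 - 16/5*(-1/3683) = -152/3127 + 16/18415 = -2749048/57583705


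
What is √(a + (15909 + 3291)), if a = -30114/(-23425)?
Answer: √421453336818/4685 ≈ 138.57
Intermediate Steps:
a = 30114/23425 (a = -30114*(-1/23425) = 30114/23425 ≈ 1.2855)
√(a + (15909 + 3291)) = √(30114/23425 + (15909 + 3291)) = √(30114/23425 + 19200) = √(449790114/23425) = √421453336818/4685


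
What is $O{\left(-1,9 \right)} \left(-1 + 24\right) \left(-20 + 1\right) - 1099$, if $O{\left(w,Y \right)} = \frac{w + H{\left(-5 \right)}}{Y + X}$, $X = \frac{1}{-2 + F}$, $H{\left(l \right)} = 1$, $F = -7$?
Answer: $-1099$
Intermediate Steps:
$X = - \frac{1}{9}$ ($X = \frac{1}{-2 - 7} = \frac{1}{-9} = - \frac{1}{9} \approx -0.11111$)
$O{\left(w,Y \right)} = \frac{1 + w}{- \frac{1}{9} + Y}$ ($O{\left(w,Y \right)} = \frac{w + 1}{Y - \frac{1}{9}} = \frac{1 + w}{- \frac{1}{9} + Y}$)
$O{\left(-1,9 \right)} \left(-1 + 24\right) \left(-20 + 1\right) - 1099 = \frac{9 \left(1 - 1\right)}{-1 + 9 \cdot 9} \left(-1 + 24\right) \left(-20 + 1\right) - 1099 = 9 \frac{1}{-1 + 81} \cdot 0 \cdot 23 \left(-19\right) - 1099 = 9 \cdot \frac{1}{80} \cdot 0 \left(-437\right) - 1099 = 0 \left(-437\right) - 1099 = 0 - 1099 = -1099$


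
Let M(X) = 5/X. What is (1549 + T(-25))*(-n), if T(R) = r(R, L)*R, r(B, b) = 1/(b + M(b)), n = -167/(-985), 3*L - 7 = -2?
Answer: -3609037/13790 ≈ -261.71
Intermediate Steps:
L = 5/3 (L = 7/3 + (1/3)*(-2) = 7/3 - 2/3 = 5/3 ≈ 1.6667)
n = 167/985 (n = -167*(-1/985) = 167/985 ≈ 0.16954)
r(B, b) = 1/(b + 5/b)
T(R) = 3*R/14 (T(R) = (5/(3*(5 + (5/3)**2)))*R = (5/(3*(5 + 25/9)))*R = (5/(3*(70/9)))*R = ((5/3)*(9/70))*R = 3*R/14)
(1549 + T(-25))*(-n) = (1549 + (3/14)*(-25))*(-1*167/985) = (1549 - 75/14)*(-167/985) = (21611/14)*(-167/985) = -3609037/13790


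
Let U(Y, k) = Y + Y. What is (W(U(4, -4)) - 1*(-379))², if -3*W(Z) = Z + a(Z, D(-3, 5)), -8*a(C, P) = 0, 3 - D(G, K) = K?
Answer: 1274641/9 ≈ 1.4163e+5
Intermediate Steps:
U(Y, k) = 2*Y
D(G, K) = 3 - K
a(C, P) = 0 (a(C, P) = -⅛*0 = 0)
W(Z) = -Z/3 (W(Z) = -(Z + 0)/3 = -Z/3)
(W(U(4, -4)) - 1*(-379))² = (-2*4/3 - 1*(-379))² = (-⅓*8 + 379)² = (-8/3 + 379)² = (1129/3)² = 1274641/9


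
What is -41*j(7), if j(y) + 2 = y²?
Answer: -1927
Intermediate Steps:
j(y) = -2 + y²
-41*j(7) = -41*(-2 + 7²) = -41*(-2 + 49) = -41*47 = -1927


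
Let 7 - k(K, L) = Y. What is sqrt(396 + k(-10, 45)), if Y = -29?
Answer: 12*sqrt(3) ≈ 20.785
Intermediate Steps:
k(K, L) = 36 (k(K, L) = 7 - 1*(-29) = 7 + 29 = 36)
sqrt(396 + k(-10, 45)) = sqrt(396 + 36) = sqrt(432) = 12*sqrt(3)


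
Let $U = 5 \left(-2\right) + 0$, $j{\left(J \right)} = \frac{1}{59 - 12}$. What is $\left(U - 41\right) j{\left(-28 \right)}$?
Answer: $- \frac{51}{47} \approx -1.0851$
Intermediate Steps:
$j{\left(J \right)} = \frac{1}{47}$
$U = -10$ ($U = -10 + 0 = -10$)
$\left(U - 41\right) j{\left(-28 \right)} = \left(-10 - 41\right) \frac{1}{47} = \left(-51\right) \frac{1}{47} = - \frac{51}{47}$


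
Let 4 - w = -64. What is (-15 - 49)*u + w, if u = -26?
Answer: 1732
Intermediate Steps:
w = 68 (w = 4 - 1*(-64) = 4 + 64 = 68)
(-15 - 49)*u + w = (-15 - 49)*(-26) + 68 = -64*(-26) + 68 = 1664 + 68 = 1732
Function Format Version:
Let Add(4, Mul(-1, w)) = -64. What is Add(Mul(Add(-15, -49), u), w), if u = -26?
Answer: 1732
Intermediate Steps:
w = 68 (w = Add(4, Mul(-1, -64)) = Add(4, 64) = 68)
Add(Mul(Add(-15, -49), u), w) = Add(Mul(Add(-15, -49), -26), 68) = Add(Mul(-64, -26), 68) = Add(1664, 68) = 1732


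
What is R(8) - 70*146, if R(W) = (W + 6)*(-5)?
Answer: -10290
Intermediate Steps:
R(W) = -30 - 5*W (R(W) = (6 + W)*(-5) = -30 - 5*W)
R(8) - 70*146 = (-30 - 5*8) - 70*146 = (-30 - 40) - 10220 = -70 - 10220 = -10290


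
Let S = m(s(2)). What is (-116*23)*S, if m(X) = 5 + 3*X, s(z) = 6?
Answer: -61364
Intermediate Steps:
S = 23 (S = 5 + 3*6 = 5 + 18 = 23)
(-116*23)*S = -116*23*23 = -2668*23 = -61364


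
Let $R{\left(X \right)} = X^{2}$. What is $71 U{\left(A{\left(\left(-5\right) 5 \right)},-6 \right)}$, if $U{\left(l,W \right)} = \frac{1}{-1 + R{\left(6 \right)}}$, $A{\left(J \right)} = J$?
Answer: $\frac{71}{35} \approx 2.0286$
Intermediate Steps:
$U{\left(l,W \right)} = \frac{1}{35}$ ($U{\left(l,W \right)} = \frac{1}{-1 + 6^{2}} = \frac{1}{-1 + 36} = \frac{1}{35}$)
$71 U{\left(A{\left(\left(-5\right) 5 \right)},-6 \right)} = 71 \cdot \frac{1}{35} = \frac{71}{35}$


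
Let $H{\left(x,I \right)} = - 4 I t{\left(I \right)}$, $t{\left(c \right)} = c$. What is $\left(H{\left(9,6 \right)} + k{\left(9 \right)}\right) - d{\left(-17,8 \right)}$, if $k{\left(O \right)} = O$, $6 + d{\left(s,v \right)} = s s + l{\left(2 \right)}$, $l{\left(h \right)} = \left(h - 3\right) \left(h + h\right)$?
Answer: $-414$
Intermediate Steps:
$l{\left(h \right)} = 2 h \left(-3 + h\right)$ ($l{\left(h \right)} = \left(-3 + h\right) 2 h = 2 h \left(-3 + h\right)$)
$d{\left(s,v \right)} = -10 + s^{2}$ ($d{\left(s,v \right)} = -6 + \left(s s + 2 \cdot 2 \left(-3 + 2\right)\right) = -6 + \left(s^{2} + 2 \cdot 2 \left(-1\right)\right) = -6 + \left(s^{2} - 4\right) = -6 + \left(-4 + s^{2}\right) = -10 + s^{2}$)
$H{\left(x,I \right)} = - 4 I^{2}$ ($H{\left(x,I \right)} = - 4 I I = - 4 I^{2}$)
$\left(H{\left(9,6 \right)} + k{\left(9 \right)}\right) - d{\left(-17,8 \right)} = \left(- 4 \cdot 6^{2} + 9\right) - \left(-10 + \left(-17\right)^{2}\right) = \left(\left(-4\right) 36 + 9\right) - \left(-10 + 289\right) = \left(-144 + 9\right) - 279 = -135 - 279 = -414$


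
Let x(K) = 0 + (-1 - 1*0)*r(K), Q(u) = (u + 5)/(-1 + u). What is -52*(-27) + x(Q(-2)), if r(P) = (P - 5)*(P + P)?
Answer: 1392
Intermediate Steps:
r(P) = 2*P*(-5 + P) (r(P) = (-5 + P)*(2*P) = 2*P*(-5 + P))
Q(u) = (5 + u)/(-1 + u)
x(K) = -2*K*(-5 + K) (x(K) = 0 + (-1 - 1*0)*(2*K*(-5 + K)) = 0 + (-1 + 0)*(2*K*(-5 + K)) = 0 - 2*K*(-5 + K) = -2*K*(-5 + K))
-52*(-27) + x(Q(-2)) = -52*(-27) + 2*((5 - 2)/(-1 - 2))*(5 - (5 - 2)/(-1 - 2)) = 1404 + 2*(3/(-3))*(5 - 3/(-3)) = 1404 + 2*(-⅓*3)*(5 - (-1)*3/3) = 1404 + 2*(-1)*(5 - 1*(-1)) = 1404 + 2*(-1)*(5 + 1) = 1404 + 2*(-1)*6 = 1404 - 12 = 1392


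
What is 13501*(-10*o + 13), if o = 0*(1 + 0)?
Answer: 175513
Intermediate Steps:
o = 0 (o = 0*1 = 0)
13501*(-10*o + 13) = 13501*(-10*0 + 13) = 13501*(0 + 13) = 13501*13 = 175513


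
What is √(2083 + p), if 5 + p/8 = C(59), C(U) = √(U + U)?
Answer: √(2043 + 8*√118) ≈ 46.151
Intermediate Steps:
C(U) = √2*√U (C(U) = √(2*U) = √2*√U)
p = -40 + 8*√118 (p = -40 + 8*(√2*√59) = -40 + 8*√118 ≈ 46.902)
√(2083 + p) = √(2083 + (-40 + 8*√118)) = √(2043 + 8*√118)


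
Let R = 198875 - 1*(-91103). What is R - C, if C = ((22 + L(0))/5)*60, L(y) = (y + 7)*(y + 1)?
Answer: 289630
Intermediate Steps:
L(y) = (1 + y)*(7 + y) (L(y) = (7 + y)*(1 + y) = (1 + y)*(7 + y))
R = 289978 (R = 198875 + 91103 = 289978)
C = 348 (C = ((22 + (7 + 0² + 8*0))/5)*60 = ((22 + (7 + 0 + 0))*(⅕))*60 = ((22 + 7)*(⅕))*60 = (29*(⅕))*60 = (29/5)*60 = 348)
R - C = 289978 - 1*348 = 289978 - 348 = 289630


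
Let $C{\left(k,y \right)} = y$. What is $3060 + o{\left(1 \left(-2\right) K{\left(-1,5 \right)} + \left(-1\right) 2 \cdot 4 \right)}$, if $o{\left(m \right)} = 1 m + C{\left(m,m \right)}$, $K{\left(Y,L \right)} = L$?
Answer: $3024$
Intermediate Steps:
$o{\left(m \right)} = 2 m$ ($o{\left(m \right)} = 1 m + m = m + m = 2 m$)
$3060 + o{\left(1 \left(-2\right) K{\left(-1,5 \right)} + \left(-1\right) 2 \cdot 4 \right)} = 3060 + 2 \left(1 \left(-2\right) 5 + \left(-1\right) 2 \cdot 4\right) = 3060 + 2 \left(\left(-2\right) 5 - 8\right) = 3060 + 2 \left(-10 - 8\right) = 3060 + 2 \left(-18\right) = 3060 - 36 = 3024$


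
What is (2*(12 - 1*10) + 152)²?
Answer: 24336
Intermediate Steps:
(2*(12 - 1*10) + 152)² = (2*(12 - 10) + 152)² = (2*2 + 152)² = (4 + 152)² = 156² = 24336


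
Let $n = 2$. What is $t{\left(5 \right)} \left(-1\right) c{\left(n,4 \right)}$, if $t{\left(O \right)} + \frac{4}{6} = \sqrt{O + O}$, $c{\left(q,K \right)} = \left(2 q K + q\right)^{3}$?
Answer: $3888 - 5832 \sqrt{10} \approx -14554.0$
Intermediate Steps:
$c{\left(q,K \right)} = \left(q + 2 K q\right)^{3}$ ($c{\left(q,K \right)} = \left(2 K q + q\right)^{3} = \left(q + 2 K q\right)^{3}$)
$t{\left(O \right)} = - \frac{2}{3} + \sqrt{2} \sqrt{O}$ ($t{\left(O \right)} = - \frac{2}{3} + \sqrt{O + O} = - \frac{2}{3} + \sqrt{2 O} = - \frac{2}{3} + \sqrt{2} \sqrt{O}$)
$t{\left(5 \right)} \left(-1\right) c{\left(n,4 \right)} = \left(- \frac{2}{3} + \sqrt{2} \sqrt{5}\right) \left(-1\right) 2^{3} \left(1 + 2 \cdot 4\right)^{3} = \left(- \frac{2}{3} + \sqrt{10}\right) \left(-1\right) 8 \left(1 + 8\right)^{3} = \left(\frac{2}{3} - \sqrt{10}\right) 8 \cdot 9^{3} = \left(\frac{2}{3} - \sqrt{10}\right) 8 \cdot 729 = \left(\frac{2}{3} - \sqrt{10}\right) 5832 = 3888 - 5832 \sqrt{10}$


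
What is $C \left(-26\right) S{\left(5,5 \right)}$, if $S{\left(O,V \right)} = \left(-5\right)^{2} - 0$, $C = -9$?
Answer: $5850$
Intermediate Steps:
$S{\left(O,V \right)} = 25$ ($S{\left(O,V \right)} = 25 + 0 = 25$)
$C \left(-26\right) S{\left(5,5 \right)} = \left(-9\right) \left(-26\right) 25 = 234 \cdot 25 = 5850$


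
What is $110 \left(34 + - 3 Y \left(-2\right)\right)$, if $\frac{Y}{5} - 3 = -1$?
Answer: $10340$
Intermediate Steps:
$Y = 10$ ($Y = 15 + 5 \left(-1\right) = 15 - 5 = 10$)
$110 \left(34 + - 3 Y \left(-2\right)\right) = 110 \left(34 + \left(-3\right) 10 \left(-2\right)\right) = 110 \left(34 - -60\right) = 110 \left(34 + 60\right) = 110 \cdot 94 = 10340$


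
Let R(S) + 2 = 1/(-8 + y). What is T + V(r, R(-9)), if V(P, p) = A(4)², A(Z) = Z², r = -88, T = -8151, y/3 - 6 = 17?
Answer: -7895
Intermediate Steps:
y = 69 (y = 18 + 3*17 = 18 + 51 = 69)
R(S) = -121/61 (R(S) = -2 + 1/(-8 + 69) = -2 + 1/61 = -121/61)
V(P, p) = 256 (V(P, p) = (4²)² = 16² = 256)
T + V(r, R(-9)) = -8151 + 256 = -7895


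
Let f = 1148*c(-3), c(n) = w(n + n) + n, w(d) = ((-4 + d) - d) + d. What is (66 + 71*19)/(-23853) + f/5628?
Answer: -4332688/1598151 ≈ -2.7111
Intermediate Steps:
w(d) = -4 + d
c(n) = -4 + 3*n (c(n) = (-4 + (n + n)) + n = (-4 + 2*n) + n = -4 + 3*n)
f = -14924 (f = 1148*(-4 + 3*(-3)) = 1148*(-4 - 9) = 1148*(-13) = -14924)
(66 + 71*19)/(-23853) + f/5628 = (66 + 71*19)/(-23853) - 14924/5628 = (66 + 1349)*(-1/23853) - 14924*1/5628 = 1415*(-1/23853) - 533/201 = -1415/23853 - 533/201 = -4332688/1598151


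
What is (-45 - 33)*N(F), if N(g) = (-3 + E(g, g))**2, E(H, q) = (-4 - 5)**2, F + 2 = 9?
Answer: -474552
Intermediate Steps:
F = 7 (F = -2 + 9 = 7)
E(H, q) = 81 (E(H, q) = (-9)**2 = 81)
N(g) = 6084 (N(g) = (-3 + 81)**2 = 78**2 = 6084)
(-45 - 33)*N(F) = (-45 - 33)*6084 = -78*6084 = -474552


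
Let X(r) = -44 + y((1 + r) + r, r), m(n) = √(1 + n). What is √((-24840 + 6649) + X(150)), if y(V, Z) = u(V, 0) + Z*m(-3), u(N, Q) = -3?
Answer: √(-18238 + 150*I*√2) ≈ 0.7854 + 135.05*I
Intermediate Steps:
y(V, Z) = -3 + I*Z*√2 (y(V, Z) = -3 + Z*√(1 - 3) = -3 + Z*√(-2) = -3 + Z*(I*√2) = -3 + I*Z*√2)
X(r) = -47 + I*r*√2 (X(r) = -44 + (-3 + I*r*√2) = -47 + I*r*√2)
√((-24840 + 6649) + X(150)) = √((-24840 + 6649) + (-47 + I*150*√2)) = √(-18191 + (-47 + 150*I*√2)) = √(-18238 + 150*I*√2)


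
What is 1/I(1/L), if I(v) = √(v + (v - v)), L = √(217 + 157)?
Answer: 374^(¼) ≈ 4.3976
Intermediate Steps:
L = √374 ≈ 19.339
I(v) = √v (I(v) = √(v + 0) = √v)
1/I(1/L) = 1/(√(1/(√374))) = 1/(√(√374/374)) = 1/(374^(¾)/374) = 374^(¼)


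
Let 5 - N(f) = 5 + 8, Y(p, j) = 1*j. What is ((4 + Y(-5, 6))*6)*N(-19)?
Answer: -480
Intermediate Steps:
Y(p, j) = j
N(f) = -8 (N(f) = 5 - (5 + 8) = 5 - 1*13 = 5 - 13 = -8)
((4 + Y(-5, 6))*6)*N(-19) = ((4 + 6)*6)*(-8) = (10*6)*(-8) = 60*(-8) = -480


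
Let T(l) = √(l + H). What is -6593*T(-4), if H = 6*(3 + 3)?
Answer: -26372*√2 ≈ -37296.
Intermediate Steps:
H = 36 (H = 6*6 = 36)
T(l) = √(36 + l) (T(l) = √(l + 36) = √(36 + l))
-6593*T(-4) = -6593*√(36 - 4) = -26372*√2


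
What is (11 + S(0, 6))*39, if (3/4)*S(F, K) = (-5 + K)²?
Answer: 481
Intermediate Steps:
S(F, K) = 4*(-5 + K)²/3
(11 + S(0, 6))*39 = (11 + 4*(-5 + 6)²/3)*39 = (11 + (4/3)*1²)*39 = (11 + (4/3)*1)*39 = (11 + 4/3)*39 = (37/3)*39 = 481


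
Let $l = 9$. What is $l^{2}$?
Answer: $81$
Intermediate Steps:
$l^{2} = 9^{2} = 81$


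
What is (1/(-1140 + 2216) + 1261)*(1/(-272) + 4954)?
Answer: 1828320218619/292672 ≈ 6.2470e+6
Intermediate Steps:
(1/(-1140 + 2216) + 1261)*(1/(-272) + 4954) = (1/1076 + 1261)*(-1/272 + 4954) = (1/1076 + 1261)*(1347487/272) = (1356837/1076)*(1347487/272) = 1828320218619/292672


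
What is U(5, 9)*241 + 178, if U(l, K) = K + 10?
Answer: 4757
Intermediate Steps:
U(l, K) = 10 + K
U(5, 9)*241 + 178 = (10 + 9)*241 + 178 = 19*241 + 178 = 4579 + 178 = 4757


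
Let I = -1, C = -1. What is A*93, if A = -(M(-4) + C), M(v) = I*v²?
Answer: 1581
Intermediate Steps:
M(v) = -v²
A = 17 (A = -(-1*(-4)² - 1) = -(-1*16 - 1) = -(-16 - 1) = -1*(-17) = 17)
A*93 = 17*93 = 1581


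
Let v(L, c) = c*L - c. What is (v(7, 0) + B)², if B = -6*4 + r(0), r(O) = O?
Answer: 576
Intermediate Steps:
v(L, c) = -c + L*c (v(L, c) = L*c - c = -c + L*c)
B = -24 (B = -6*4 + 0 = -24 + 0 = -24)
(v(7, 0) + B)² = (0*(-1 + 7) - 24)² = (0*6 - 24)² = (0 - 24)² = (-24)² = 576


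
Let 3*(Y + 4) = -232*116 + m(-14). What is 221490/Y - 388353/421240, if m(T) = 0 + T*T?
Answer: -36285155223/1407362840 ≈ -25.782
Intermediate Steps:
m(T) = T² (m(T) = 0 + T² = T²)
Y = -26728/3 (Y = -4 + (-232*116 + (-14)²)/3 = -4 + (-26912 + 196)/3 = -4 + (⅓)*(-26716) = -4 - 26716/3 = -26728/3 ≈ -8909.3)
221490/Y - 388353/421240 = 221490/(-26728/3) - 388353/421240 = 221490*(-3/26728) - 388353*1/421240 = -332235/13364 - 388353/421240 = -36285155223/1407362840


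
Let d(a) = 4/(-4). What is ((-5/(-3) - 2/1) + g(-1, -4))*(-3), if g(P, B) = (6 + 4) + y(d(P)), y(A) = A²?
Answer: -32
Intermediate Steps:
d(a) = -1 (d(a) = 4*(-¼) = -1)
g(P, B) = 11 (g(P, B) = (6 + 4) + (-1)² = 10 + 1 = 11)
((-5/(-3) - 2/1) + g(-1, -4))*(-3) = ((-5/(-3) - 2/1) + 11)*(-3) = ((-5*(-⅓) - 2*1) + 11)*(-3) = ((5/3 - 2) + 11)*(-3) = (-⅓ + 11)*(-3) = (32/3)*(-3) = -32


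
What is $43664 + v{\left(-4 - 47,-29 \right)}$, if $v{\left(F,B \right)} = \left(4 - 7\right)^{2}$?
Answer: $43673$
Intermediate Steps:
$v{\left(F,B \right)} = 9$ ($v{\left(F,B \right)} = \left(-3\right)^{2} = 9$)
$43664 + v{\left(-4 - 47,-29 \right)} = 43664 + 9 = 43673$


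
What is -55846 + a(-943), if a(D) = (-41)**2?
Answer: -54165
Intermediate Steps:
a(D) = 1681
-55846 + a(-943) = -55846 + 1681 = -54165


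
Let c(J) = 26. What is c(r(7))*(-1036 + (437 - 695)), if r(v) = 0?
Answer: -33644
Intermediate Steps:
c(r(7))*(-1036 + (437 - 695)) = 26*(-1036 + (437 - 695)) = 26*(-1036 - 258) = 26*(-1294) = -33644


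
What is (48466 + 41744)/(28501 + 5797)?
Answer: 45105/17149 ≈ 2.6302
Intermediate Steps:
(48466 + 41744)/(28501 + 5797) = 90210/34298 = 90210*(1/34298) = 45105/17149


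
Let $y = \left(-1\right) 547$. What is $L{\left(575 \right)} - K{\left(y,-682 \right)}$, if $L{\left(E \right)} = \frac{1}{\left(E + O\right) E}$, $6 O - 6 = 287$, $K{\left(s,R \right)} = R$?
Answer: $\frac{1467817456}{2152225} \approx 682.0$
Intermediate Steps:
$y = -547$
$O = \frac{293}{6}$ ($O = 1 + \frac{1}{6} \cdot 287 = 1 + \frac{287}{6} = \frac{293}{6} \approx 48.833$)
$L{\left(E \right)} = \frac{1}{E \left(\frac{293}{6} + E\right)}$ ($L{\left(E \right)} = \frac{1}{\left(E + \frac{293}{6}\right) E} = \frac{1}{\left(\frac{293}{6} + E\right) E} = \frac{1}{E \left(\frac{293}{6} + E\right)}$)
$L{\left(575 \right)} - K{\left(y,-682 \right)} = \frac{6}{575 \left(293 + 6 \cdot 575\right)} - -682 = 6 \cdot \frac{1}{575} \frac{1}{293 + 3450} + 682 = 6 \cdot \frac{1}{575} \cdot \frac{1}{3743} + 682 = \frac{6}{2152225} + 682 = \frac{1467817456}{2152225}$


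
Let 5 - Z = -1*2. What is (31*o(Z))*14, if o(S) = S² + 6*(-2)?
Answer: 16058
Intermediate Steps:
Z = 7 (Z = 5 - (-1)*2 = 5 - 1*(-2) = 5 + 2 = 7)
o(S) = -12 + S² (o(S) = S² - 12 = -12 + S²)
(31*o(Z))*14 = (31*(-12 + 7²))*14 = (31*(-12 + 49))*14 = (31*37)*14 = 1147*14 = 16058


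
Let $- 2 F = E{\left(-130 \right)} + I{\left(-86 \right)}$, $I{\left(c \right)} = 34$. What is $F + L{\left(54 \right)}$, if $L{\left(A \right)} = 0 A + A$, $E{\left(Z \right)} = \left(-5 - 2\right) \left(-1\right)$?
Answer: $\frac{67}{2} \approx 33.5$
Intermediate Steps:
$E{\left(Z \right)} = 7$ ($E{\left(Z \right)} = \left(-7\right) \left(-1\right) = 7$)
$F = - \frac{41}{2}$ ($F = - \frac{7 + 34}{2} = \left(- \frac{1}{2}\right) 41 = - \frac{41}{2} \approx -20.5$)
$L{\left(A \right)} = A$ ($L{\left(A \right)} = 0 + A = A$)
$F + L{\left(54 \right)} = - \frac{41}{2} + 54 = \frac{67}{2}$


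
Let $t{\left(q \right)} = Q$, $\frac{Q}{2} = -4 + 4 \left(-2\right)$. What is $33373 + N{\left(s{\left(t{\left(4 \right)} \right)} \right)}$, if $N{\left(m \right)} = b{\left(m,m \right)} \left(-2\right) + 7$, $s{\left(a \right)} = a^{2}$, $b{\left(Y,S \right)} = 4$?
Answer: $33372$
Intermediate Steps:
$Q = -24$ ($Q = 2 \left(-4 + 4 \left(-2\right)\right) = 2 \left(-4 - 8\right) = 2 \left(-12\right) = -24$)
$t{\left(q \right)} = -24$
$N{\left(m \right)} = -1$ ($N{\left(m \right)} = 4 \left(-2\right) + 7 = -8 + 7 = -1$)
$33373 + N{\left(s{\left(t{\left(4 \right)} \right)} \right)} = 33373 - 1 = 33372$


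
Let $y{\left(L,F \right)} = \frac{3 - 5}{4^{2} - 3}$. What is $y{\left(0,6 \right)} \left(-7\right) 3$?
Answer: $\frac{42}{13} \approx 3.2308$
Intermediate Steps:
$y{\left(L,F \right)} = - \frac{2}{13}$ ($y{\left(L,F \right)} = - \frac{2}{16 - 3} = - \frac{2}{13}$)
$y{\left(0,6 \right)} \left(-7\right) 3 = \left(- \frac{2}{13}\right) \left(-7\right) 3 = \frac{14}{13} \cdot 3 = \frac{42}{13}$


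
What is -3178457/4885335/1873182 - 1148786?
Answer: -10512680362263310877/9151121585970 ≈ -1.1488e+6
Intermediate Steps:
-3178457/4885335/1873182 - 1148786 = -3178457*1/4885335*(1/1873182) - 1148786 = -3178457/4885335*1/1873182 - 1148786 = -3178457/9151121585970 - 1148786 = -10512680362263310877/9151121585970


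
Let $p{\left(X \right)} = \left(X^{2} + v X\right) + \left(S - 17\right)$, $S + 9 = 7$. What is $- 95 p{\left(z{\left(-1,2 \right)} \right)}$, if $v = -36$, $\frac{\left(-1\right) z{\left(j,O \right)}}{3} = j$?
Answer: $11210$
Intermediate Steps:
$S = -2$ ($S = -9 + 7 = -2$)
$z{\left(j,O \right)} = - 3 j$
$p{\left(X \right)} = -19 + X^{2} - 36 X$ ($p{\left(X \right)} = \left(X^{2} - 36 X\right) - 19 = -19 + X^{2} - 36 X$)
$- 95 p{\left(z{\left(-1,2 \right)} \right)} = - 95 \left(-19 + \left(\left(-3\right) \left(-1\right)\right)^{2} - 36 \left(\left(-3\right) \left(-1\right)\right)\right) = - 95 \left(-19 + 3^{2} - 108\right) = - 95 \left(-19 + 9 - 108\right) = \left(-95\right) \left(-118\right) = 11210$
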